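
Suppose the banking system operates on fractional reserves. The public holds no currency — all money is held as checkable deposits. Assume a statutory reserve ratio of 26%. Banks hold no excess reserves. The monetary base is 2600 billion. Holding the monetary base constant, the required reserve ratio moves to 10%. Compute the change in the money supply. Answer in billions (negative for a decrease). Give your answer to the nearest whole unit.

16000 billion

Initially m₁ = 1 / (0.26) ≈ 3.84615, so M₁ = 3.84615 × 2600 = 9999.99 billion.
After the change m₂ = 1 / (0.1) = 10, so M₂ = 10 × 2600 = 26000 billion.
ΔM = M₂ − M₁ = 26000 − 9999.99 = 16000.01 billion.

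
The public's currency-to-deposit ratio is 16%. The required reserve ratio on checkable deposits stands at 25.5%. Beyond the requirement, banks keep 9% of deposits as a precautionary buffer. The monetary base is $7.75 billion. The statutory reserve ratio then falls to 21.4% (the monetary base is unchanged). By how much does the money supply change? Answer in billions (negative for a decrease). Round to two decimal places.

Initially m₁ = (1 + 0.16) / (0.255 + 0.09 + 0.16) ≈ 2.2970, so M₁ = 2.2970 × 7.75 ≈ 17.8018 billion.
After the change m₂ = (1 + 0.16) / (0.214 + 0.09 + 0.16) = 2.5, so M₂ = 2.5 × 7.75 = 19.375 billion.
ΔM = M₂ − M₁ = 19.375 − 17.8018 = 1.5732 billion.

$1.57 billion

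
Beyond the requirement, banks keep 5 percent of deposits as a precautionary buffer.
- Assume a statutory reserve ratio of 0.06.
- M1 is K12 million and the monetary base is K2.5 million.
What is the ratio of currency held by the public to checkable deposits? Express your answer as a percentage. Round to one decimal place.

Using m = M/MB = 12/2.5 = 4.800000. From m = (1 + c)/(c + rr + e), rearranging gives 1 + c = m·(c + rr + e), so c·(1 − m) = m·(rr + e) − 1.
Hence c = [m·(rr + e) − 1]/(1 − m) = [4.800000 × (0.06 + 0.05) − 1] / (1 − 4.800000) ≈ 0.124211.

12.4%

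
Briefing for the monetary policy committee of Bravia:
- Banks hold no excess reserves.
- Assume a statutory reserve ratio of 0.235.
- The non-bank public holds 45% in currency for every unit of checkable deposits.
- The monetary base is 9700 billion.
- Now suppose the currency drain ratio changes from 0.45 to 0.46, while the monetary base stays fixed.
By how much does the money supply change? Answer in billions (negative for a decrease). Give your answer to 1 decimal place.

Initially m₁ = (1 + 0.45) / (0.235 + 0.45) ≈ 2.116788, so M₁ = 2.116788 × 9700 = 20532.8436 billion.
After the change m₂ = (1 + 0.46) / (0.235 + 0.46) ≈ 2.100719, so M₂ = 2.100719 × 9700 = 20376.9743 billion.
ΔM = M₂ − M₁ = 20376.9743 − 20532.8436 = -155.8693 billion.

-155.9 billion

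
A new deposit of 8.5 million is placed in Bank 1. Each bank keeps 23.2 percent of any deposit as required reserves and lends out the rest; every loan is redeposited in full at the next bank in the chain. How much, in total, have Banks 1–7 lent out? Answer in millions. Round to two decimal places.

Bank i lends (1 − rr)^i of the original deposit: Bank 1 lends 8.5·0.7680 = 6.5280, Bank 2 lends 8.5·0.7680² ≈ 5.0135, and so on.
Summing a geometric series: total = 8.5·[0.7680·(1 − 0.7680^7) / (1 − 0.7680)] ≈ 23.7037 million.

23.70 million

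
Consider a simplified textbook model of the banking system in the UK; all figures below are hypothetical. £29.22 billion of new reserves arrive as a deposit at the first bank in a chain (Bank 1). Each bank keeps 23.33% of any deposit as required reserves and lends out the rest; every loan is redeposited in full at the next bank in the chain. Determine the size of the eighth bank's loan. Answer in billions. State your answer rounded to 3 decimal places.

£3.489 billion

Each bank lends a fraction (1 − rr) = 0.7667 of the deposit it receives, so Bank 8 receives 29.22·0.7667^7 and lends 29.22·0.7667^8 ≈ 3.4889 billion.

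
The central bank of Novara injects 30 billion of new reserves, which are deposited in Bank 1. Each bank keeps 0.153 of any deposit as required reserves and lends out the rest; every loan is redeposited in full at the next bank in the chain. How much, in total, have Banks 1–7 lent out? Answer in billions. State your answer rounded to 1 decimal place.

114.1 billion

Bank i lends (1 − rr)^i of the original deposit: Bank 1 lends 30·0.8470 = 25.4100, Bank 2 lends 30·0.8470² ≈ 21.5223, and so on.
Summing a geometric series: total = 30·[0.8470·(1 − 0.8470^7) / (1 − 0.8470)] ≈ 114.1390 billion.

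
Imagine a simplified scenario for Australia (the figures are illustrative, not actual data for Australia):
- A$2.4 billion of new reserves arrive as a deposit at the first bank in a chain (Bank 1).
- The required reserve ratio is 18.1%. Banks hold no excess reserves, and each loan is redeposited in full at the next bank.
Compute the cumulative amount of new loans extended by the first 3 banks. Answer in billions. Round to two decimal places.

Bank i lends (1 − rr)^i of the original deposit: Bank 1 lends 2.4·0.8190 = 1.9656, Bank 2 lends 2.4·0.8190² ≈ 1.6098, and so on.
Summing a geometric series: total = 2.4·[0.8190·(1 − 0.8190^3) / (1 − 0.8190)] ≈ 4.8939 billion.

A$4.89 billion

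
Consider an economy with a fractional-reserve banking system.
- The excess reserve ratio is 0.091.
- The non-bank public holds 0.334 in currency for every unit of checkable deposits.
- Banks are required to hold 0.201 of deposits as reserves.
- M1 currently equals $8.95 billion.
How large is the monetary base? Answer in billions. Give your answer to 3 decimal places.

The money multiplier is m = (1 + c) / (rr + e + c) = (1 + 0.334) / (0.201 + 0.091 + 0.334) ≈ 2.13099.
MB = M / m = 8.95 / 2.13099 ≈ 4.1999 billion.

$4.200 billion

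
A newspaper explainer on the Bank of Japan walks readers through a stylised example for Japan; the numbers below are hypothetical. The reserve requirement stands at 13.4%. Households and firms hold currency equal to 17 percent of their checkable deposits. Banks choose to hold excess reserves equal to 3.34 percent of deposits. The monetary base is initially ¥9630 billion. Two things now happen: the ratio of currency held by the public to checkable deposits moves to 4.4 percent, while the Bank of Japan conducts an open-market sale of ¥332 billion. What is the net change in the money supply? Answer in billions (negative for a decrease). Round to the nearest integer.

¥12524 billion

Before: m₁ = (1 + 0.17) / (0.134 + 0.0334 + 0.17) ≈ 3.46769, MB₁ = 9630, so M₁ = 3.46769 × 9630 = 33393.8547 billion.
After: m₂ = (1 + 0.044) / (0.134 + 0.0334 + 0.044) ≈ 4.93851, MB₂ = 9630 − 332 = 9298, so M₂ = 4.93851 × 9298 ≈ 45918.266 billion.
ΔM = M₂ − M₁ = 45918.266 − 33393.8547 = 12524.4113 billion.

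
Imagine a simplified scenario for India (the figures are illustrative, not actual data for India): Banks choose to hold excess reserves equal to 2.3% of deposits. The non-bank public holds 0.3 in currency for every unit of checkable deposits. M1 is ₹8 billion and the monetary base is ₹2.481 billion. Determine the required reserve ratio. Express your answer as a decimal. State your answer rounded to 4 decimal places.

0.0802

Using m = M/MB = 8/2.481 ≈ 3.224506. Since m = (1 + c)/(c + rr + e), the denominator satisfies c + rr + e = (1 + c)/m = (1 + 0.3) / 3.224506 ≈ 0.403163.
With c = 0.3 and e = 0.023, the required reserve ratio is 0.403163 − 0.3 − 0.023 = 0.080163.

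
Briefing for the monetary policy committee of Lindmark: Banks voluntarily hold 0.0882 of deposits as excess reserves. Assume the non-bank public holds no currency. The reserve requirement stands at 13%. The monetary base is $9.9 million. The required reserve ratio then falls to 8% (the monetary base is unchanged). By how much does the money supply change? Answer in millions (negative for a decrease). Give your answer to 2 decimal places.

Initially m₁ = 1 / (0.13 + 0.0882) ≈ 4.5830, so M₁ = 4.5830 × 9.9 = 45.3717 million.
After the change m₂ = 1 / (0.08 + 0.0882) ≈ 5.9453, so M₂ = 5.9453 × 9.9 ≈ 58.8585 million.
ΔM = M₂ − M₁ = 58.8585 − 45.3717 = 13.4868 million.

$13.49 million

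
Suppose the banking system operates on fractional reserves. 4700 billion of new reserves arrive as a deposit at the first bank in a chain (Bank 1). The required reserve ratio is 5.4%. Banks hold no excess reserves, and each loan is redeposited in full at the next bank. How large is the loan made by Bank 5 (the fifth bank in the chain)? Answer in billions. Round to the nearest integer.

Each bank lends a fraction (1 − rr) = 0.9460 of the deposit it receives, so Bank 5 receives 4700·0.9460^4 and lends 4700·0.9460^5 ≈ 3560.8489 billion.

3561 billion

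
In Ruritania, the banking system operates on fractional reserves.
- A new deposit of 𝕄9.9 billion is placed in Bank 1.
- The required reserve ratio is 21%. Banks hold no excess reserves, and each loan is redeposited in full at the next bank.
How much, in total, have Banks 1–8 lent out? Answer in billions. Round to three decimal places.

Bank i lends (1 − rr)^i of the original deposit: Bank 1 lends 9.9·0.7900 = 7.8210, Bank 2 lends 9.9·0.7900² ≈ 6.1786, and so on.
Summing a geometric series: total = 9.9·[0.7900·(1 − 0.7900^8) / (1 − 0.7900)] ≈ 31.5927 billion.

𝕄31.593 billion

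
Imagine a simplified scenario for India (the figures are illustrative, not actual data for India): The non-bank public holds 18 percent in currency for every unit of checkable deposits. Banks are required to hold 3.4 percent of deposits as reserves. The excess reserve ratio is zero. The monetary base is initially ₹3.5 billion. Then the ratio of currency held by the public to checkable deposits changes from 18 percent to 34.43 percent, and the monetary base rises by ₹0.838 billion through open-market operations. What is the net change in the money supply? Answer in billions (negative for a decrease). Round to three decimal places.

Before: m₁ = (1 + 0.18) / (0.034 + 0.18) ≈ 5.51402, MB₁ = 3.5, so M₁ = 5.51402 × 3.5 ≈ 19.2991 billion.
After: m₂ = (1 + 0.3443) / (0.034 + 0.3443) ≈ 3.55353, MB₂ = 3.5 + 0.838 = 4.338, so M₂ = 3.55353 × 4.338 ≈ 15.4152 billion.
ΔM = M₂ − M₁ = 15.4152 − 19.2991 = -3.8839 billion.

-3.884 billion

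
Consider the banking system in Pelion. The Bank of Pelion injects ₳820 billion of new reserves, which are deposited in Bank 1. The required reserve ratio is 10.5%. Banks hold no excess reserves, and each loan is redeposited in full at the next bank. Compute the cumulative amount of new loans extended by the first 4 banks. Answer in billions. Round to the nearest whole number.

₳2505 billion

Bank i lends (1 − rr)^i of the original deposit: Bank 1 lends 820·0.8950 = 733.9000, Bank 2 lends 820·0.8950² = 656.8405, and so on.
Summing a geometric series: total = 820·[0.8950·(1 − 0.8950^4) / (1 − 0.8950)] ≈ 2504.7584 billion.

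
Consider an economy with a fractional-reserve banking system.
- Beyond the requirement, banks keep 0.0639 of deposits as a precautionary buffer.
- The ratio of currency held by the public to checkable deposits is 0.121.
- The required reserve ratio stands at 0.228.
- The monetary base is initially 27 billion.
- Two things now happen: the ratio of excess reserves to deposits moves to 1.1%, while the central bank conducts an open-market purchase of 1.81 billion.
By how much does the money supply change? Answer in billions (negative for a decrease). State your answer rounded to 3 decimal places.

Before: m₁ = (1 + 0.121) / (0.228 + 0.0639 + 0.121) ≈ 2.714943, MB₁ = 27, so M₁ = 2.714943 × 27 ≈ 73.3035 billion.
After: m₂ = (1 + 0.121) / (0.228 + 0.011 + 0.121) ≈ 3.113889, MB₂ = 27 + 1.81 = 28.81, so M₂ = 3.113889 × 28.81 ≈ 89.7111 billion.
ΔM = M₂ − M₁ = 89.7111 − 73.3035 = 16.4076 billion.

16.408 billion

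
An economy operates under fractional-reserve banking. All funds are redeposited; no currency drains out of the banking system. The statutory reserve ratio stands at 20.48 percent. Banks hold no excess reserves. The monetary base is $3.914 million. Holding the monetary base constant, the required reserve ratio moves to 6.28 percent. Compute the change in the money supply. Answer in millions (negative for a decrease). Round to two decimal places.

$43.21 million

Initially m₁ = 1 / (0.2048) ≈ 4.8828, so M₁ = 4.8828 × 3.914 ≈ 19.1113 million.
After the change m₂ = 1 / (0.0628) ≈ 15.9236, so M₂ = 15.9236 × 3.914 ≈ 62.325 million.
ΔM = M₂ − M₁ = 62.325 − 19.1113 = 43.2137 million.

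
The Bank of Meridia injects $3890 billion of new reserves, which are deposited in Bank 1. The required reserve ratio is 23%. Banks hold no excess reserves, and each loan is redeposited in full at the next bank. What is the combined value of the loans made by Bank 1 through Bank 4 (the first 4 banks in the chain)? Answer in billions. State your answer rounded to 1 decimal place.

Bank i lends (1 − rr)^i of the original deposit: Bank 1 lends 3890·0.7700 = 2995.3000, Bank 2 lends 3890·0.7700² = 2306.3810, and so on.
Summing a geometric series: total = 3890·[0.7700·(1 − 0.7700^4) / (1 − 0.7700)] ≈ 8445.0477 billion.

$8445.0 billion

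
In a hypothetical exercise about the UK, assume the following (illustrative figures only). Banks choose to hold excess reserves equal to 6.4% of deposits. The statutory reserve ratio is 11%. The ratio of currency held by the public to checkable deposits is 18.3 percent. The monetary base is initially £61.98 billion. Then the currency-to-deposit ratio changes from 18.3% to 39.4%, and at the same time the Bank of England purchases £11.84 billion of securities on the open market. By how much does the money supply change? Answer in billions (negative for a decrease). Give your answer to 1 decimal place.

Before: m₁ = (1 + 0.183) / (0.11 + 0.064 + 0.183) ≈ 3.3137, MB₁ = 61.98, so M₁ = 3.3137 × 61.98 ≈ 205.3831 billion.
After: m₂ = (1 + 0.394) / (0.11 + 0.064 + 0.394) ≈ 2.4542, MB₂ = 61.98 + 11.84 = 73.82, so M₂ = 2.4542 × 73.82 ≈ 181.169 billion.
ΔM = M₂ − M₁ = 181.169 − 205.3831 = -24.2141 billion.

-24.2 billion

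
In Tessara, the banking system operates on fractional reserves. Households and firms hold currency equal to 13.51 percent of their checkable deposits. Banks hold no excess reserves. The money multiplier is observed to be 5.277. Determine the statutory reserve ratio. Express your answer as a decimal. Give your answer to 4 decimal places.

0.0800

Using m = 5.277. Since m = (1 + c)/(c + rr + e), the denominator satisfies c + rr + e = (1 + c)/m = (1 + 0.1351) / 5.277 ≈ 0.215103.
With c = 0.1351 and e = 0, the statutory reserve ratio is 0.215103 − 0.1351 − 0 = 0.080003.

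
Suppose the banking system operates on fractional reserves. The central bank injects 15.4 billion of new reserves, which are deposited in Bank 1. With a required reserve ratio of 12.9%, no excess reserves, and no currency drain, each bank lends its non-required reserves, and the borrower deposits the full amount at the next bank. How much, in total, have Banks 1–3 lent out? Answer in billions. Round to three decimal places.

Bank i lends (1 − rr)^i of the original deposit: Bank 1 lends 15.4·0.8710 = 13.4134, Bank 2 lends 15.4·0.8710² ≈ 11.6831, and so on.
Summing a geometric series: total = 15.4·[0.8710·(1 − 0.8710^3) / (1 − 0.8710)] ≈ 35.2724 billion.

35.272 billion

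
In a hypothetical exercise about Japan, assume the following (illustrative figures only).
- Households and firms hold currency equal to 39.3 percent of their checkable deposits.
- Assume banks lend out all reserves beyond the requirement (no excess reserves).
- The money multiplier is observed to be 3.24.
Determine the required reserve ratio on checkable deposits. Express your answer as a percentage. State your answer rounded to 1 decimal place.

3.7%

Using m = 3.24. Since m = (1 + c)/(c + rr + e), the denominator satisfies c + rr + e = (1 + c)/m = (1 + 0.393) / 3.24 ≈ 0.429938.
With c = 0.393 and e = 0, the required reserve ratio on checkable deposits is 0.429938 − 0.393 − 0 = 0.036938.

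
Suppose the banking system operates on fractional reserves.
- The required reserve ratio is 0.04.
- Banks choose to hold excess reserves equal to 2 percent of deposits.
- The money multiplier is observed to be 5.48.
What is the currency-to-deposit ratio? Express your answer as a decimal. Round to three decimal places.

0.150

Using m = 5.48. From m = (1 + c)/(c + rr + e), rearranging gives 1 + c = m·(c + rr + e), so c·(1 − m) = m·(rr + e) − 1.
Hence c = [m·(rr + e) − 1]/(1 − m) = [5.48 × (0.04 + 0.02) − 1] / (1 − 5.48) ≈ 0.149821.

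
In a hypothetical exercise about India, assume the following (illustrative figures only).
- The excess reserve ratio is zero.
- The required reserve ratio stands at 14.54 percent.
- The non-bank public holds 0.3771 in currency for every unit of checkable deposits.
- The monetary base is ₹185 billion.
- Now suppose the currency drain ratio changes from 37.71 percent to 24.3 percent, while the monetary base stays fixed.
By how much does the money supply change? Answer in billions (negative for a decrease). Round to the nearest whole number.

Initially m₁ = (1 + 0.3771) / (0.1454 + 0.3771) ≈ 2.6356, so M₁ = 2.6356 × 185 = 487.586 billion.
After the change m₂ = (1 + 0.243) / (0.1454 + 0.243) ≈ 3.2003, so M₂ = 3.2003 × 185 = 592.0555 billion.
ΔM = M₂ − M₁ = 592.0555 − 487.586 = 104.4695 billion.

₹104 billion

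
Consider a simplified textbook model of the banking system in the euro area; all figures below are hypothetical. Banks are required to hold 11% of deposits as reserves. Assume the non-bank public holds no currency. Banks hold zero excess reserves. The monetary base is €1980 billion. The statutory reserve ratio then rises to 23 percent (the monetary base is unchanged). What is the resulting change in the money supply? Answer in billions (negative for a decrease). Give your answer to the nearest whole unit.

Initially m₁ = 1 / (0.11) ≈ 9.09091, so M₁ = 9.09091 × 1980 = 18000.0018 billion.
After the change m₂ = 1 / (0.23) ≈ 4.34783, so M₂ = 4.34783 × 1980 = 8608.7034 billion.
ΔM = M₂ − M₁ = 8608.7034 − 18000.0018 = -9391.2984 billion.

-9391 billion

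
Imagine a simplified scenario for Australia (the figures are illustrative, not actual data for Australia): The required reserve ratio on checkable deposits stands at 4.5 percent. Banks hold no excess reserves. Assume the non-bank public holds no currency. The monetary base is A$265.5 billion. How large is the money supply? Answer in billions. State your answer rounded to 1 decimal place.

With no currency drain or excess reserves, the money multiplier is m = 1/rr = 1/0.045 ≈ 22.22222.
Money supply M = m × MB = 22.22222 × 265.5 ≈ 5899.9994 billion.

A$5900.0 billion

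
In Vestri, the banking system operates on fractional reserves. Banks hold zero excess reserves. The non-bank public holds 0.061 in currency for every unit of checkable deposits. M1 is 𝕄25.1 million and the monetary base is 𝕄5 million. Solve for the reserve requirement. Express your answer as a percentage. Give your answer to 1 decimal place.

15.0%

Using m = M/MB = 25.1/5 = 5.020000. Since m = (1 + c)/(c + rr + e), the denominator satisfies c + rr + e = (1 + c)/m = (1 + 0.061) / 5.020000 ≈ 0.211355.
With c = 0.061 and e = 0, the reserve requirement is 0.211355 − 0.061 − 0 = 0.150355.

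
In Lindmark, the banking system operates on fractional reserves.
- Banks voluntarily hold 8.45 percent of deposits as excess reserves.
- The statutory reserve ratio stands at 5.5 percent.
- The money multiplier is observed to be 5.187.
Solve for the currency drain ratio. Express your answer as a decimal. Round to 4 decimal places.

Using m = 5.187. From m = (1 + c)/(c + rr + e), rearranging gives 1 + c = m·(c + rr + e), so c·(1 − m) = m·(rr + e) − 1.
Hence c = [m·(rr + e) − 1]/(1 − m) = [5.187 × (0.055 + 0.0845) − 1] / (1 − 5.187) ≈ 0.066017.

0.0660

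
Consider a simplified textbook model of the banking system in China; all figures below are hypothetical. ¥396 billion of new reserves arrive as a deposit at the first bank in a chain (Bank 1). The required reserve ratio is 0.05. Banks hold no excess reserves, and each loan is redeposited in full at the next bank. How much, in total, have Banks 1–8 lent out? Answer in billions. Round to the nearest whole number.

Bank i lends (1 − rr)^i of the original deposit: Bank 1 lends 396·0.9500 = 376.2000, Bank 2 lends 396·0.9500² = 357.3900, and so on.
Summing a geometric series: total = 396·[0.9500·(1 − 0.9500^8) / (1 − 0.9500)] ≈ 2532.4247 billion.

¥2532 billion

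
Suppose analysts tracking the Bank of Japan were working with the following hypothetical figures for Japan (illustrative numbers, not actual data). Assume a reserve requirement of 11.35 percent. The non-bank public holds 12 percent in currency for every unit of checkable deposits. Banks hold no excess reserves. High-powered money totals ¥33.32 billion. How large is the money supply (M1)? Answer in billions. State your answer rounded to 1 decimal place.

¥159.8 billion

The money multiplier is m = (1 + c) / (rr + c) = (1 + 0.12) / (0.1135 + 0.12) ≈ 4.7966.
So M = m × MB = 4.7966 × 33.32 ≈ 159.8227 billion.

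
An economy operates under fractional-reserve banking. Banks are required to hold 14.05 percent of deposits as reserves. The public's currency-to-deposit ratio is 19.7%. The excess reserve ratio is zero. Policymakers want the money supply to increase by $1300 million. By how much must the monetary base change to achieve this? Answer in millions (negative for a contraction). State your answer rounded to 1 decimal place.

The money multiplier is m = (1 + c) / (rr + c) = (1 + 0.197) / (0.1405 + 0.197) ≈ 3.546667.
ΔMB = ΔM / m = (+1300) / 3.546667 ≈ 366.5413 million.

$366.5 million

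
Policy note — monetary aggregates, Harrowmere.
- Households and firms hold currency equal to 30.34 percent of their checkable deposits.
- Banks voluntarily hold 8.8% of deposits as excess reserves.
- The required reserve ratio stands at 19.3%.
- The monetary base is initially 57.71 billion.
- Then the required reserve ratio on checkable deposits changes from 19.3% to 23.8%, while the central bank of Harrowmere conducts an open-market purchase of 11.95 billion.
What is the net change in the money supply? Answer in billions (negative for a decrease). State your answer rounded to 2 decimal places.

15.54 billion

Before: m₁ = (1 + 0.3034) / (0.193 + 0.088 + 0.3034) ≈ 2.23032, MB₁ = 57.71, so M₁ = 2.23032 × 57.71 ≈ 128.7118 billion.
After: m₂ = (1 + 0.3034) / (0.238 + 0.088 + 0.3034) ≈ 2.07086, MB₂ = 57.71 + 11.95 = 69.66, so M₂ = 2.07086 × 69.66 ≈ 144.2561 billion.
ΔM = M₂ − M₁ = 144.2561 − 128.7118 = 15.5443 billion.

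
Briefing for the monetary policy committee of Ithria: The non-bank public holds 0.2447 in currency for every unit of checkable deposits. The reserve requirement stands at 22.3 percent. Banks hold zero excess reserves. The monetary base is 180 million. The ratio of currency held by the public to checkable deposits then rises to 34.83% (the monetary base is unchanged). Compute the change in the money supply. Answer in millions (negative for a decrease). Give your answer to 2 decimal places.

-54.23 million

Initially m₁ = (1 + 0.2447) / (0.223 + 0.2447) ≈ 2.661321, so M₁ = 2.661321 × 180 ≈ 479.0378 million.
After the change m₂ = (1 + 0.3483) / (0.223 + 0.3483) ≈ 2.360056, so M₂ = 2.360056 × 180 ≈ 424.8101 million.
ΔM = M₂ − M₁ = 424.8101 − 479.0378 = -54.2277 million.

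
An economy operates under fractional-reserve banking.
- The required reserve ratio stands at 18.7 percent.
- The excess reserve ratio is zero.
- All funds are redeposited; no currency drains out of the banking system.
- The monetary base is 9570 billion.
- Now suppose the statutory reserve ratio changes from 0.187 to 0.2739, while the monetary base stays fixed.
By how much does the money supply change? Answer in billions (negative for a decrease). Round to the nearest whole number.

Initially m₁ = 1 / (0.187) ≈ 5.34759, so M₁ = 5.34759 × 9570 = 51176.4363 billion.
After the change m₂ = 1 / (0.2739) ≈ 3.65097, so M₂ = 3.65097 × 9570 = 34939.7829 billion.
ΔM = M₂ − M₁ = 34939.7829 − 51176.4363 = -16236.6534 billion.

-16237 billion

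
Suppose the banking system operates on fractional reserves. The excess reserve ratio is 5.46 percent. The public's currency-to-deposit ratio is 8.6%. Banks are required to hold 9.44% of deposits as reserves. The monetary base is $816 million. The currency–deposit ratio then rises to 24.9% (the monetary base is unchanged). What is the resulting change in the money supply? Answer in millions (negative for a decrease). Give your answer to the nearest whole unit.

-1210 million

Initially m₁ = (1 + 0.086) / (0.0944 + 0.0546 + 0.086) ≈ 4.6213, so M₁ = 4.6213 × 816 = 3770.9808 million.
After the change m₂ = (1 + 0.249) / (0.0944 + 0.0546 + 0.249) ≈ 3.1382, so M₂ = 3.1382 × 816 = 2560.7712 million.
ΔM = M₂ − M₁ = 2560.7712 − 3770.9808 = -1210.2096 million.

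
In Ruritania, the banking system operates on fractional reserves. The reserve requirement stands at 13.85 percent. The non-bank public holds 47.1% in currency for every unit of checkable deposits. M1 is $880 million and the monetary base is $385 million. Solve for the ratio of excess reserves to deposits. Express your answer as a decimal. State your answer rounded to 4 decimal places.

Using m = M/MB = 880/385 ≈ 2.285714. Since m = (1 + c)/(c + rr + e), the denominator satisfies c + rr + e = (1 + c)/m = (1 + 0.471) / 2.285714 ≈ 0.643563.
With c = 0.471 and rr = 0.1385, the ratio of excess reserves to deposits is 0.643563 − 0.471 − 0.1385 = 0.034063.

0.0341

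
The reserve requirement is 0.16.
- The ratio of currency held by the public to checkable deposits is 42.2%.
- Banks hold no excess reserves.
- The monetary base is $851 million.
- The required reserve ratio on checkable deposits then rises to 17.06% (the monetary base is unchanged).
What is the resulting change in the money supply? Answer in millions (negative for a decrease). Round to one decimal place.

-37.2 million

Initially m₁ = (1 + 0.422) / (0.16 + 0.422) ≈ 2.44330, so M₁ = 2.44330 × 851 = 2079.2483 million.
After the change m₂ = (1 + 0.422) / (0.1706 + 0.422) ≈ 2.39960, so M₂ = 2.39960 × 851 = 2042.0596 million.
ΔM = M₂ − M₁ = 2042.0596 − 2079.2483 = -37.1887 million.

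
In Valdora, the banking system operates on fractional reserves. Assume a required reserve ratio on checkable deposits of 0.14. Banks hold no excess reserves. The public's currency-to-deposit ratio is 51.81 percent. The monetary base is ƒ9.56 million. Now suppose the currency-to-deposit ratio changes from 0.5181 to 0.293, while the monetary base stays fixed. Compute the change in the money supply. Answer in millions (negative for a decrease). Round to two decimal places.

Initially m₁ = (1 + 0.5181) / (0.14 + 0.5181) ≈ 2.3068, so M₁ = 2.3068 × 9.56 ≈ 22.053 million.
After the change m₂ = (1 + 0.293) / (0.14 + 0.293) ≈ 2.9861, so M₂ = 2.9861 × 9.56 ≈ 28.5471 million.
ΔM = M₂ − M₁ = 28.5471 − 22.053 = 6.4941 million.

ƒ6.49 million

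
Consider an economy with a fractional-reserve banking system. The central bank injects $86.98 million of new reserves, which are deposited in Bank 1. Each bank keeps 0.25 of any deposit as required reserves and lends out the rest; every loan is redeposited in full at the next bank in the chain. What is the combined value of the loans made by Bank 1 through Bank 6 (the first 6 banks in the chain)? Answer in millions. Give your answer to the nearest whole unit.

Bank i lends (1 − rr)^i of the original deposit: Bank 1 lends 86.98·0.7500 = 65.2350, Bank 2 lends 86.98·0.7500² ≈ 48.9262, and so on.
Summing a geometric series: total = 86.98·[0.7500·(1 − 0.7500^6) / (1 − 0.7500)] ≈ 214.4983 million.

$214 million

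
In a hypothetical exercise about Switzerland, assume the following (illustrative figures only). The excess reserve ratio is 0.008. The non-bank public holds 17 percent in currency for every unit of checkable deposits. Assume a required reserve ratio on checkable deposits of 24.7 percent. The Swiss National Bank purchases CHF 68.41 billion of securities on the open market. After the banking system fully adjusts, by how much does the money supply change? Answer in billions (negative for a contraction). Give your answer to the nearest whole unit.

The money multiplier is m = (1 + c) / (rr + e + c) = (1 + 0.17) / (0.247 + 0.008 + 0.17) ≈ 2.7529.
The purchase adds 68.41 billion of base, so ΔM = m × ΔMB = 2.7529 × (+68.41) ≈ 188.3259 billion.

CHF 188 billion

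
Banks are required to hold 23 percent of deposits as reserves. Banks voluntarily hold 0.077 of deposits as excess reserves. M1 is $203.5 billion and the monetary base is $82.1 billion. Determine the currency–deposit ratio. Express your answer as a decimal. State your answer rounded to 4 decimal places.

Using m = M/MB = 203.5/82.1 ≈ 2.478685. From m = (1 + c)/(c + rr + e), rearranging gives 1 + c = m·(c + rr + e), so c·(1 − m) = m·(rr + e) − 1.
Hence c = [m·(rr + e) − 1]/(1 − m) = [2.478685 × (0.23 + 0.077) − 1] / (1 − 2.478685) ≈ 0.161660.

0.1617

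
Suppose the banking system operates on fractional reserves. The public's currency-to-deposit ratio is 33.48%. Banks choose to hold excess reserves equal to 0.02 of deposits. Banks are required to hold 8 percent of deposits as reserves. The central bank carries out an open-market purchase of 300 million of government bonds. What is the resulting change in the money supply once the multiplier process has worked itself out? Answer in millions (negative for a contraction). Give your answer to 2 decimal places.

The money multiplier is m = (1 + c) / (rr + e + c) = (1 + 0.3348) / (0.08 + 0.02 + 0.3348) ≈ 3.069917.
The purchase adds 300 million of base, so ΔM = m × ΔMB = 3.069917 × (+300) = 920.9751 million.

920.98 million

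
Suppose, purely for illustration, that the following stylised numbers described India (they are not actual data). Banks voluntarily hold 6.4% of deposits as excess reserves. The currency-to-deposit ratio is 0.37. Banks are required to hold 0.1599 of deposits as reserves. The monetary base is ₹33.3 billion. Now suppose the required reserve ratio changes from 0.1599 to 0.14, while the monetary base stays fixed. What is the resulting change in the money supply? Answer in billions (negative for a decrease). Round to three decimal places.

Initially m₁ = (1 + 0.37) / (0.1599 + 0.064 + 0.37) ≈ 2.306786, so M₁ = 2.306786 × 33.3 ≈ 76.816 billion.
After the change m₂ = (1 + 0.37) / (0.14 + 0.064 + 0.37) ≈ 2.386760, so M₂ = 2.386760 × 33.3 ≈ 79.4791 billion.
ΔM = M₂ − M₁ = 79.4791 − 76.816 = 2.6631 billion.

₹2.663 billion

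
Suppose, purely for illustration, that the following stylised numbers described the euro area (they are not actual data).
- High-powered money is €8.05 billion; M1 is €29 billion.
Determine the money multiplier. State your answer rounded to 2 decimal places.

The money multiplier is m = M / MB = 29 / 8.05 ≈ 3.60248.

3.60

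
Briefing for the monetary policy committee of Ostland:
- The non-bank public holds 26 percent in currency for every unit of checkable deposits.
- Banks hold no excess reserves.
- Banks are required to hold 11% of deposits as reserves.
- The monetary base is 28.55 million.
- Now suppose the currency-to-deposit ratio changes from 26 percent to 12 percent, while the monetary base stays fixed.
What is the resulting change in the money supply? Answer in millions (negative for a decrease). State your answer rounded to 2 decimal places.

41.80 million

Initially m₁ = (1 + 0.26) / (0.11 + 0.26) ≈ 3.40541, so M₁ = 3.40541 × 28.55 ≈ 97.2245 million.
After the change m₂ = (1 + 0.12) / (0.11 + 0.12) ≈ 4.86957, so M₂ = 4.86957 × 28.55 ≈ 139.0262 million.
ΔM = M₂ − M₁ = 139.0262 − 97.2245 = 41.8017 million.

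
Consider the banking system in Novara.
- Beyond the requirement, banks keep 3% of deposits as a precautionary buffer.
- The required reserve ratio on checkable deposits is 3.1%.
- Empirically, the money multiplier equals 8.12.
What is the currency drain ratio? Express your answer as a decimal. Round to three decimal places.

0.071

Using m = 8.12. From m = (1 + c)/(c + rr + e), rearranging gives 1 + c = m·(c + rr + e), so c·(1 − m) = m·(rr + e) − 1.
Hence c = [m·(rr + e) − 1]/(1 − m) = [8.12 × (0.031 + 0.03) − 1] / (1 − 8.12) ≈ 0.070882.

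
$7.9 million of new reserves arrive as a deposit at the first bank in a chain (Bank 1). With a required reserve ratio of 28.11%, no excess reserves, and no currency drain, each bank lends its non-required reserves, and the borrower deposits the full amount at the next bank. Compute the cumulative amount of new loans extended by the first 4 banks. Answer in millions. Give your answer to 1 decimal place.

Bank i lends (1 − rr)^i of the original deposit: Bank 1 lends 7.9·0.7189 ≈ 5.6793, Bank 2 lends 7.9·0.7189² ≈ 4.0829, and so on.
Summing a geometric series: total = 7.9·[0.7189·(1 − 0.7189^4) / (1 − 0.7189)] ≈ 14.8074 million.

$14.8 million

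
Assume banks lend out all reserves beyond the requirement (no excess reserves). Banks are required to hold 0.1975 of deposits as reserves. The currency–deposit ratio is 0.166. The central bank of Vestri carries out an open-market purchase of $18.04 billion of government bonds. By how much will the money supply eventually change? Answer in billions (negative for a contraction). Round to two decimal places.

$57.87 billion

The money multiplier is m = (1 + c) / (rr + c) = (1 + 0.166) / (0.1975 + 0.166) ≈ 3.20770.
The purchase adds 18.04 billion of base, so ΔM = m × ΔMB = 3.20770 × (+18.04) ≈ 57.8669 billion.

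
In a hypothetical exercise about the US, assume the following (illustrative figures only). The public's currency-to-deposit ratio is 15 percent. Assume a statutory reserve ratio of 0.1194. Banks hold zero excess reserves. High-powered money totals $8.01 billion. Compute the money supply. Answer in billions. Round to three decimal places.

The money multiplier is m = (1 + c) / (rr + c) = (1 + 0.15) / (0.1194 + 0.15) ≈ 4.26875.
So M = m × MB = 4.26875 × 8.01 ≈ 34.1927 billion.

$34.193 billion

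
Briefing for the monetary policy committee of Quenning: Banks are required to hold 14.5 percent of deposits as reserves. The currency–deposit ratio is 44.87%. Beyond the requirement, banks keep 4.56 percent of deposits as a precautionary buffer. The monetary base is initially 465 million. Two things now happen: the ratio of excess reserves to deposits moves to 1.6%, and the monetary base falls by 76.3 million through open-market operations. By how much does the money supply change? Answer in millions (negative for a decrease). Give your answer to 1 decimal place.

Before: m₁ = (1 + 0.4487) / (0.145 + 0.0456 + 0.4487) ≈ 2.26607, MB₁ = 465, so M₁ = 2.26607 × 465 ≈ 1053.7225 million.
After: m₂ = (1 + 0.4487) / (0.145 + 0.016 + 0.4487) ≈ 2.37609, MB₂ = 465 − 76.3 = 388.7, so M₂ = 2.37609 × 388.7 ≈ 923.5862 million.
ΔM = M₂ − M₁ = 923.5862 − 1053.7225 = -130.1363 million.

-130.1 million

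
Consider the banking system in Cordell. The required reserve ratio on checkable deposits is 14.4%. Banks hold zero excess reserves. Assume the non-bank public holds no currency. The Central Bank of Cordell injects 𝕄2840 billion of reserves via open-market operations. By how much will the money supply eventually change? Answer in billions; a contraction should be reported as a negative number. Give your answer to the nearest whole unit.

𝕄19722 billion

The simple money multiplier is m = 1/rr = 1/0.144 ≈ 6.94444.
An open-market purchase increases the monetary base by 2840 billion, so ΔM = m × ΔMB = 6.94444 × 2840 = 19722.2096 billion.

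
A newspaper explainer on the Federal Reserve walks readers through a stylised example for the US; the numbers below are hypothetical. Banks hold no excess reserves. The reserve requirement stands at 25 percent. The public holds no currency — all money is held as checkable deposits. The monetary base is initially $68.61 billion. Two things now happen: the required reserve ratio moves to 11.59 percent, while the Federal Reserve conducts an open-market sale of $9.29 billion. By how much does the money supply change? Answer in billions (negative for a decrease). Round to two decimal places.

Before: m₁ = 1 / (0.25) = 4, MB₁ = 68.61, so M₁ = 4 × 68.61 = 274.44 billion.
After: m₂ = 1 / (0.1159) ≈ 8.62813, MB₂ = 68.61 − 9.29 = 59.32, so M₂ = 8.62813 × 59.32 ≈ 511.8207 billion.
ΔM = M₂ − M₁ = 511.8207 − 274.44 = 237.3807 billion.

$237.38 billion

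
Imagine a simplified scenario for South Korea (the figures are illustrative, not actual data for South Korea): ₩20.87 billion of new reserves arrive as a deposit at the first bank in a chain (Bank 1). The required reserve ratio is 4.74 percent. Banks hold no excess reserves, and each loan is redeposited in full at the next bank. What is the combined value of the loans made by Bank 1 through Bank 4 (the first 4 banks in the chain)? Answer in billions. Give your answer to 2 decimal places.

₩74.05 billion

Bank i lends (1 − rr)^i of the original deposit: Bank 1 lends 20.87·0.9526 ≈ 19.8808, Bank 2 lends 20.87·0.9526² ≈ 18.9384, and so on.
Summing a geometric series: total = 20.87·[0.9526·(1 − 0.9526^4) / (1 − 0.9526)] ≈ 74.0455 billion.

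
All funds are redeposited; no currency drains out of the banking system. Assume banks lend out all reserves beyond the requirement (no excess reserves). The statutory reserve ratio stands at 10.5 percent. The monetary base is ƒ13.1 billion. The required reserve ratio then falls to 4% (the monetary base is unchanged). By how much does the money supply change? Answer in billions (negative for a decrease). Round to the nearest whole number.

ƒ203 billion

Initially m₁ = 1 / (0.105) ≈ 9.5238, so M₁ = 9.5238 × 13.1 ≈ 124.7618 billion.
After the change m₂ = 1 / (0.04) = 25, so M₂ = 25 × 13.1 = 327.5 billion.
ΔM = M₂ − M₁ = 327.5 − 124.7618 = 202.7382 billion.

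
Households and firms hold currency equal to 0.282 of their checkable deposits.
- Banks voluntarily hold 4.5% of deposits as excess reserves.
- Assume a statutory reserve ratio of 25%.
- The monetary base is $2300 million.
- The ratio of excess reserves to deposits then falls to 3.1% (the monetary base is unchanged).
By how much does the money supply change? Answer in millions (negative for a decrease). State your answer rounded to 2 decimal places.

$127.07 million

Initially m₁ = (1 + 0.282) / (0.25 + 0.045 + 0.282) ≈ 2.2218371, so M₁ = 2.2218371 × 2300 ≈ 5110.2253 million.
After the change m₂ = (1 + 0.282) / (0.25 + 0.031 + 0.282) ≈ 2.2770870, so M₂ = 2.2770870 × 2300 = 5237.3001 million.
ΔM = M₂ − M₁ = 5237.3001 − 5110.2253 = 127.0748 million.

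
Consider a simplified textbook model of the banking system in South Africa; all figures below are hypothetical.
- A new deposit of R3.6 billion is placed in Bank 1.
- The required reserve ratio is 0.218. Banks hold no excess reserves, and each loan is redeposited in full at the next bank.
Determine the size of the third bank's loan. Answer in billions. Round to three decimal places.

R1.722 billion

Each bank lends a fraction (1 − rr) = 0.7820 of the deposit it receives, so Bank 3 receives 3.6·0.7820^2 and lends 3.6·0.7820^3 ≈ 1.7216 billion.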